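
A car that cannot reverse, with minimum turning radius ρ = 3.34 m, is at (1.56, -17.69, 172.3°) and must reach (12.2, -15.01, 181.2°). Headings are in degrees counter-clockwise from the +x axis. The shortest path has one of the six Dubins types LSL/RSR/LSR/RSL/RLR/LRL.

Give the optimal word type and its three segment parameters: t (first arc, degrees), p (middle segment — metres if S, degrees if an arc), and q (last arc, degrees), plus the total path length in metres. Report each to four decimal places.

RSR: t = 157.3155°, p = 10.4789 m, q = 193.7845°, L = 30.9459 m

Let ψ = atan2(Δy, Δx) = atan2(2.68, 10.64) = 14.1376° be the start→goal bearing.
Normalize: d = |goal − start| / ρ = 10.972329/3.34 = 3.285128, α = (θ_start − ψ) mod 360° = 158.1624° = 2.760455 rad, β = (θ_goal − ψ) mod 360° = 167.0624° = 2.915790 rad.
Common terms: sin α = 0.371976, cos α = -0.928242, sin β = 0.223889, cos β = -0.974615, cos(α−β) = 0.987960, d² = 10.792069. Work in radians in the unit-radius frame; every candidate has L = ρ·(t + p + q).
LSL: p² = 2 + d² − 2cos(α−β) + 2d(sin α − sin β) = 11.789121; p = √p² = 3.433529; φ = atan2(cos β − cos α, d + sin α − sin β) = -0.013506 rad; t = (φ − α) mod 2π = 3.509224 rad, q = (β − φ) mod 2π = 2.929296 rad → L = 3.34·(3.509224 + 3.433529 + 2.929296) = 3.34·9.872049 = 32.972642 m
RSR: p² = 2 + d² − 2cos(α−β) + 2d(sin β − sin α) = 9.843177; p = √p² = 3.137384; φ = atan2(cos α − cos β, d − sin α + sin β) = 0.014781 rad; t = (α − φ) mod 2π = 2.745674 rad, q = (φ − β) mod 2π = 3.382177 rad → L = 3.34·(2.745674 + 3.137384 + 3.382177) = 3.34·9.265235 = 30.945884 m
LSR: p² = d² − 2 + 2cos(α−β) + 2d(sin α + sin β) = 14.682978; p = √p² = 3.831837; φ = atan2(−cos α − cos β, d + sin α + sin β) − atan2(−2, p) = 0.936906 rad; t = (φ − α) mod 2π = 4.459636 rad, q = (φ − β) mod 2π = 4.304302 rad → L = 3.34·(4.459636 + 3.831837 + 4.304302) = 3.34·12.595775 = 42.069889 m
RSL: p² = d² − 2 + 2cos(α−β) − 2d(sin α + sin β) = 6.852999; p = √p² = 2.617823; φ = atan2(cos α + cos β, d − sin α − sin β) − atan2(2, p) = -1.268189 rad; t = (α − φ) mod 2π = 4.028644 rad, q = (β − φ) mod 2π = 4.183979 rad → L = 3.34·(4.028644 + 2.617823 + 4.183979) = 3.34·10.830446 = 36.173691 m
RLR: c = (6 − d² + 2cos(α−β) + 2d(sin α − sin β))/8 = -0.230397; p = 2π − arccos c = 4.479903 rad; φ = atan2(cos α − cos β, d − sin α + sin β) = 0.014781 rad; t = (α − φ + p/2) mod 2π = 4.985626 rad, q = (α − β − t + p) mod 2π = 5.622128 rad → L = 3.34·(4.985626 + 4.479903 + 5.622128) = 3.34·15.087657 = 50.392776 m
LRL: c = (6 − d² + 2cos(α−β) − 2d(sin α − sin β))/8 = -0.473640; p = 2π − arccos c = 4.218970 rad; φ = atan2(cos β − cos α, d + sin α − sin β) = -0.013506 rad; t = (φ − α + p/2) mod 2π = 5.618709 rad, q = (β − α − t + p) mod 2π = 5.038781 rad → L = 3.34·(5.618709 + 4.218970 + 5.038781) = 3.34·14.876459 = 49.687373 m
Shortest: RSR with L = 30.945884 m ≈ 30.9459 m
Convert RSR to answer units (arcs ×180/π): t = 2.745674·180/π = 157.3155°, p = ρ·p = 3.34·3.137384 = 10.4789 m, q = 3.382177·180/π = 193.7845°, L = 30.9459 m.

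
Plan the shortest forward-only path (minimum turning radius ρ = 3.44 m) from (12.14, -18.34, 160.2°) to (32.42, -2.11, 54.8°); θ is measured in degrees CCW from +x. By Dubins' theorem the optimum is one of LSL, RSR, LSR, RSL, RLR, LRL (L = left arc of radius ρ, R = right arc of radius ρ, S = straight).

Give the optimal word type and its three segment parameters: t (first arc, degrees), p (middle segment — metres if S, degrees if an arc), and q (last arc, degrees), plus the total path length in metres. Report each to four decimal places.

Let ψ = atan2(Δy, Δx) = atan2(16.23, 20.28) = 38.6701° be the start→goal bearing.
Normalize: d = |goal − start| / ρ = 25.974820/3.44 = 7.550820, α = (θ_start − ψ) mod 360° = 121.5299° = 2.121096 rad, β = (θ_goal − ψ) mod 360° = 16.1299° = 0.281519 rad.
Common terms: sin α = 0.852368, cos α = -0.522943, sin β = 0.277815, cos β = 0.960635, cos(α−β) = -0.265556, d² = 57.014881. Work in radians in the unit-radius frame; every candidate has L = ρ·(t + p + q).
LSL: p² = 2 + d² − 2cos(α−β) + 2d(sin α − sin β) = 68.222678; p = √p² = 8.259702; φ = atan2(cos β − cos α, d + sin α − sin β) = 0.180596 rad; t = (φ − α) mod 2π = 4.342686 rad, q = (β − φ) mod 2π = 0.100923 rad → L = 3.44·(4.342686 + 8.259702 + 0.100923) = 3.44·12.703310 = 43.699388 m
RSR: p² = 2 + d² − 2cos(α−β) + 2d(sin β − sin α) = 50.869309; p = √p² = 7.132272; φ = atan2(cos α − cos β, d − sin α + sin β) = -0.209539 rad; t = (α − φ) mod 2π = 2.330635 rad, q = (φ − β) mod 2π = 5.792127 rad → L = 3.44·(2.330635 + 7.132272 + 5.792127) = 3.44·15.255035 = 52.477319 m
LSR: p² = d² − 2 + 2cos(α−β) + 2d(sin α + sin β) = 71.551387; p = √p² = 8.458805; φ = atan2(−cos α − cos β, d + sin α + sin β) − atan2(−2, p) = 0.181799 rad; t = (φ − α) mod 2π = 4.343889 rad, q = (φ − β) mod 2π = 6.183466 rad → L = 3.44·(4.343889 + 8.458805 + 6.183466) = 3.44·18.986159 = 65.312388 m
RSL: p² = d² − 2 + 2cos(α−β) − 2d(sin α + sin β) = 37.416152; p = √p² = 6.116874; φ = atan2(cos α + cos β, d − sin α − sin β) − atan2(2, p) = -0.247943 rad; t = (α − φ) mod 2π = 2.369040 rad, q = (β − φ) mod 2π = 0.529462 rad → L = 3.44·(2.369040 + 6.116874 + 0.529462) = 3.44·9.015376 = 31.012895 m
RLR: c = (6 − d² + 2cos(α−β) + 2d(sin α − sin β))/8 = -5.358664, |c| > 1 → infeasible
LRL: c = (6 − d² + 2cos(α−β) − 2d(sin α − sin β))/8 = -7.527835, |c| > 1 → infeasible
Shortest: RSL with L = 31.012895 m ≈ 31.0129 m
Convert RSL to answer units (arcs ×180/π): t = 2.369040·180/π = 135.7360°, p = ρ·p = 3.44·6.116874 = 21.0420 m, q = 0.529462·180/π = 30.3360°, L = 31.0129 m.

RSL: t = 135.7360°, p = 21.0420 m, q = 30.3360°, L = 31.0129 m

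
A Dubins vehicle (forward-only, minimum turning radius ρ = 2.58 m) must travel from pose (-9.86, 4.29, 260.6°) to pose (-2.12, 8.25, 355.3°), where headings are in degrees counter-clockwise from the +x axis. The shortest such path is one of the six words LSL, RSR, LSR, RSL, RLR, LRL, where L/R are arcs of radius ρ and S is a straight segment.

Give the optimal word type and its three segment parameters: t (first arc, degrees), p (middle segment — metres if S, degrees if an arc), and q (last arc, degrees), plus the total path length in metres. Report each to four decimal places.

LSR: t = 196.0816°, p = 1.2180 m, q = 101.3816°, L = 14.6126 m

Let ψ = atan2(Δy, Δx) = atan2(3.96, 7.74) = 27.0956° be the start→goal bearing.
Normalize: d = |goal − start| / ρ = 8.694205/2.58 = 3.369847, α = (θ_start − ψ) mod 360° = 233.5044° = 4.075421 rad, β = (θ_goal − ψ) mod 360° = 328.2044° = 5.728248 rad.
Common terms: sin α = -0.803903, cos α = -0.594760, sin β = -0.526890, cos β = 0.849934, cos(α−β) = -0.081939, d² = 11.355868. Work in radians in the unit-radius frame; every candidate has L = ρ·(t + p + q).
LSL: p² = 2 + d² − 2cos(α−β) + 2d(sin α − sin β) = 11.652761; p = √p² = 3.413614; φ = atan2(cos β − cos α, d + sin α − sin β) = 0.436991 rad; t = (φ − α) mod 2π = 2.644755 rad, q = (β − φ) mod 2π = 5.291257 rad → L = 2.58·(2.644755 + 3.413614 + 5.291257) = 2.58·11.349626 = 29.282035 m
RSR: p² = 2 + d² − 2cos(α−β) + 2d(sin β − sin α) = 15.386729; p = √p² = 3.922592; φ = atan2(cos α − cos β, d − sin α + sin β) = -0.377181 rad; t = (α − φ) mod 2π = 4.452602 rad, q = (φ − β) mod 2π = 0.177756 rad → L = 2.58·(4.452602 + 3.922592 + 0.177756) = 2.58·8.552951 = 22.066613 m
LSR: p² = d² − 2 + 2cos(α−β) + 2d(sin α + sin β) = 0.222855; p = √p² = 0.472075; φ = atan2(−cos α − cos β, d + sin α + sin β) − atan2(−2, p) = 1.214506 rad; t = (φ − α) mod 2π = 3.422270 rad, q = (φ − β) mod 2π = 1.769443 rad → L = 2.58·(3.422270 + 0.472075 + 1.769443) = 2.58·5.663787 = 14.612571 m
RSL: p² = d² − 2 + 2cos(α−β) − 2d(sin α + sin β) = 18.161127; p = √p² = 4.261587; φ = atan2(cos α + cos β, d − sin α − sin β) − atan2(2, p) = -0.384563 rad; t = (α − φ) mod 2π = 4.459984 rad, q = (β − φ) mod 2π = 6.112811 rad → L = 2.58·(4.459984 + 4.261587 + 6.112811) = 2.58·14.834383 = 38.272708 m
RLR: c = (6 − d² + 2cos(α−β) + 2d(sin α − sin β))/8 = -0.923341; p = 2π − arccos c = 3.535696 rad; φ = atan2(cos α − cos β, d − sin α + sin β) = -0.377181 rad; t = (α − φ + p/2) mod 2π = 6.220450 rad, q = (α − β − t + p) mod 2π = 1.945604 rad → L = 2.58·(6.220450 + 3.535696 + 1.945604) = 2.58·11.701751 = 30.190517 m
LRL: c = (6 − d² + 2cos(α−β) − 2d(sin α − sin β))/8 = -0.456595; p = 2π − arccos c = 4.238225 rad; φ = atan2(cos β − cos α, d + sin α − sin β) = 0.436991 rad; t = (φ − α + p/2) mod 2π = 4.763867 rad, q = (β − α − t + p) mod 2π = 1.127184 rad → L = 2.58·(4.763867 + 4.238225 + 1.127184) = 2.58·10.129276 = 26.133532 m
Shortest: LSR with L = 14.612571 m ≈ 14.6126 m
Convert LSR to answer units (arcs ×180/π): t = 3.422270·180/π = 196.0816°, p = ρ·p = 2.58·0.472075 = 1.2180 m, q = 1.769443·180/π = 101.3816°, L = 14.6126 m.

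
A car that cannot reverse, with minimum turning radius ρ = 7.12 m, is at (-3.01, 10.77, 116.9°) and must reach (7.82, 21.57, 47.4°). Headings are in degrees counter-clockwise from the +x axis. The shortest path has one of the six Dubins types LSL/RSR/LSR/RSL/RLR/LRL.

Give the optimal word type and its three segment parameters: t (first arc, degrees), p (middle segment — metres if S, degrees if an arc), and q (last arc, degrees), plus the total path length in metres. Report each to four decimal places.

Let ψ = atan2(Δy, Δx) = atan2(10.80, 10.83) = 44.9205° be the start→goal bearing.
Normalize: d = |goal − start| / ρ = 15.294734/7.12 = 2.148137, α = (θ_start − ψ) mod 360° = 71.9795° = 1.256279 rad, β = (θ_goal − ψ) mod 360° = 2.4795° = 0.043275 rad.
Common terms: sin α = 0.950946, cos α = 0.309358, sin β = 0.043261, cos β = 0.999064, cos(α−β) = 0.350207, d² = 4.614492. Work in radians in the unit-radius frame; every candidate has L = ρ·(t + p + q).
LSL: p² = 2 + d² − 2cos(α−β) + 2d(sin α − sin β) = 9.813738; p = √p² = 3.132689; φ = atan2(cos β − cos α, d + sin α − sin β) = 0.221983 rad; t = (φ − α) mod 2π = 5.248889 rad, q = (β − φ) mod 2π = 6.104477 rad → L = 7.12·(5.248889 + 3.132689 + 6.104477) = 7.12·14.486055 = 103.140714 m
RSR: p² = 2 + d² − 2cos(α−β) + 2d(sin β − sin α) = 2.014417; p = √p² = 1.419301; φ = atan2(cos α − cos β, d − sin α + sin β) = -0.507447 rad; t = (α − φ) mod 2π = 1.763726 rad, q = (φ − β) mod 2π = 5.732464 rad → L = 7.12·(1.763726 + 1.419301 + 5.732464) = 7.12·8.915491 = 63.478293 m
LSR: p² = d² − 2 + 2cos(α−β) + 2d(sin α + sin β) = 7.586292; p = √p² = 2.754322; φ = atan2(−cos α − cos β, d + sin α + sin β) − atan2(−2, p) = 0.233499 rad; t = (φ − α) mod 2π = 5.260406 rad, q = (φ − β) mod 2π = 0.190224 rad → L = 7.12·(5.260406 + 2.754322 + 0.190224) = 7.12·8.204953 = 58.419262 m
RSL: p² = d² − 2 + 2cos(α−β) − 2d(sin α + sin β) = -0.956479 < 0 → infeasible
RLR: c = (6 − d² + 2cos(α−β) + 2d(sin α − sin β))/8 = 0.748198; p = 2π − arccos c = 5.557731 rad; φ = atan2(cos α − cos β, d − sin α + sin β) = -0.507447 rad; t = (α − φ + p/2) mod 2π = 4.542591 rad, q = (α − β − t + p) mod 2π = 2.228144 rad → L = 7.12·(4.542591 + 5.557731 + 2.228144) = 7.12·12.328465 = 87.778673 m
LRL: c = (6 − d² + 2cos(α−β) − 2d(sin α − sin β))/8 = -0.226717; p = 2π − arccos c = 4.483683 rad; φ = atan2(cos β − cos α, d + sin α − sin β) = 0.221983 rad; t = (φ − α + p/2) mod 2π = 1.207546 rad, q = (β − α − t + p) mod 2π = 2.063134 rad → L = 7.12·(1.207546 + 4.483683 + 2.063134) = 7.12·7.754363 = 55.211061 m
Shortest: LRL with L = 55.211061 m ≈ 55.2111 m
Convert LRL to answer units (arcs ×180/π): t = 1.207546·180/π = 69.1873°, p = 4.483683·180/π = 256.8961°, q = 2.063134·180/π = 118.2088°, L = 55.2111 m.

LRL: t = 69.1873°, p = 256.8961°, q = 118.2088°, L = 55.2111 m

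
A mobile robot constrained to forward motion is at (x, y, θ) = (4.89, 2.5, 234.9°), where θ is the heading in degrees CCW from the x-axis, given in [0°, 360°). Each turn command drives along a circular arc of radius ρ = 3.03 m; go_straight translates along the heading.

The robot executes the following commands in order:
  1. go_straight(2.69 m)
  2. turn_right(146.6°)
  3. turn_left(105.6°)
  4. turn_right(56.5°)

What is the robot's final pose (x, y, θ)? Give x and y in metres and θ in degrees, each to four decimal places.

set_pose: (x, y, θ) = (4.8900, 2.5000, 234.9000°), ρ = 3.03
go_straight(2.69): x += 2.69·cos θ, y += 2.69·sin θ → (3.3432, 0.2992, 234.9000°)
turn_right(146.6°): centre at ρ to the right, rotate −146.6° → (-2.1644, 2.1313, 88.3000°)
turn_left(105.6°): centre at ρ to the left, rotate +105.6° → (-5.9210, 5.1625, 193.9000°)
turn_right(56.5°): centre at ρ to the right, rotate −56.5° → (-8.6998, 5.8734, 137.4000°)

(-8.6998, 5.8734, 137.4000°)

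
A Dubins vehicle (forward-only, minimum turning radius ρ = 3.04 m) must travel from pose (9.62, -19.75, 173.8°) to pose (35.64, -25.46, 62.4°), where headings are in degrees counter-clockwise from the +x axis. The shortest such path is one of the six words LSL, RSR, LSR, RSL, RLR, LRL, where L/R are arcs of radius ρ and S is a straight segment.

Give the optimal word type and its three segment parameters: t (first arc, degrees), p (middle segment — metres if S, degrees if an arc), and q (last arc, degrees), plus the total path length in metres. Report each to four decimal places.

Let ψ = atan2(Δy, Δx) = atan2(-5.71, 26.02) = -12.3772° be the start→goal bearing.
Normalize: d = |goal − start| / ρ = 26.639154/3.04 = 8.762879, α = (θ_start − ψ) mod 360° = 186.1772° = 3.249405 rad, β = (θ_goal − ψ) mod 360° = 74.7772° = 1.305108 rad.
Common terms: sin α = -0.107603, cos α = -0.994194, sin β = 0.964912, cos β = 0.262574, cos(α−β) = -0.364877, d² = 76.788056. Work in radians in the unit-radius frame; every candidate has L = ρ·(t + p + q).
LSL: p² = 2 + d² − 2cos(α−β) + 2d(sin α − sin β) = 60.721167; p = √p² = 7.792379; φ = atan2(cos β − cos α, d + sin α − sin β) = 0.161989 rad; t = (φ − α) mod 2π = 3.195770 rad, q = (β − φ) mod 2π = 1.143119 rad → L = 3.04·(3.195770 + 7.792379 + 1.143119) = 3.04·12.131267 = 36.879053 m
RSR: p² = 2 + d² − 2cos(α−β) + 2d(sin β − sin α) = 98.314452; p = √p² = 9.915364; φ = atan2(cos α − cos β, d − sin α + sin β) = -0.127091 rad; t = (α − φ) mod 2π = 3.376496 rad, q = (φ − β) mod 2π = 4.850986 rad → L = 3.04·(3.376496 + 9.915364 + 4.850986) = 3.04·18.142847 = 55.154253 m
LSR: p² = d² − 2 + 2cos(α−β) + 2d(sin α + sin β) = 89.083289; p = √p² = 9.438394; φ = atan2(−cos α − cos β, d + sin α + sin β) − atan2(−2, p) = 0.284716 rad; t = (φ − α) mod 2π = 3.318497 rad, q = (φ − β) mod 2π = 5.262794 rad → L = 3.04·(3.318497 + 9.438394 + 5.262794) = 3.04·18.019685 = 54.779842 m
RSL: p² = d² − 2 + 2cos(α−β) − 2d(sin α + sin β) = 59.033317; p = √p² = 7.683314; φ = atan2(cos α + cos β, d − sin α − sin β) − atan2(2, p) = -0.346935 rad; t = (α − φ) mod 2π = 3.596340 rad, q = (β − φ) mod 2π = 1.652043 rad → L = 3.04·(3.596340 + 7.683314 + 1.652043) = 3.04·12.931697 = 39.312359 m
RLR: c = (6 − d² + 2cos(α−β) + 2d(sin α − sin β))/8 = -11.289307, |c| > 1 → infeasible
LRL: c = (6 − d² + 2cos(α−β) − 2d(sin α − sin β))/8 = -6.590146, |c| > 1 → infeasible
Shortest: LSL with L = 36.879053 m ≈ 36.8791 m
Convert LSL to answer units (arcs ×180/π): t = 3.195770·180/π = 183.1041°, p = ρ·p = 3.04·7.792379 = 23.6888 m, q = 1.143119·180/π = 65.4959°, L = 36.8791 m.

LSL: t = 183.1041°, p = 23.6888 m, q = 65.4959°, L = 36.8791 m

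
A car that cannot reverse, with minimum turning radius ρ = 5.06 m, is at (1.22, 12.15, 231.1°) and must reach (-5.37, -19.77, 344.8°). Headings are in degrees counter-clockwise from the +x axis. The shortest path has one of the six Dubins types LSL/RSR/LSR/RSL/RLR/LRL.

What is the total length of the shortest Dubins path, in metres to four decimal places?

35.6135 m

Let ψ = atan2(Δy, Δx) = atan2(-31.92, -6.59) = -101.6650° be the start→goal bearing.
Normalize: d = |goal − start| / ρ = 32.593166/5.06 = 6.441337, α = (θ_start − ψ) mod 360° = 332.7650° = 5.807845 rad, β = (θ_goal − ψ) mod 360° = 86.4650° = 1.509099 rad.
Common terms: sin α = -0.457641, cos α = 0.889137, sin β = 0.998097, cos β = 0.061658, cos(α−β) = -0.401948, d² = 41.490826. Work in radians in the unit-radius frame; every candidate has L = ρ·(t + p + q).
LSL: p² = 2 + d² − 2cos(α−β) + 2d(sin α − sin β) = 25.540922; p = √p² = 5.053803; φ = atan2(cos β − cos α, d + sin α − sin β) = -0.164475 rad; t = (φ − α) mod 2π = 0.310865 rad, q = (β − φ) mod 2π = 1.673574 rad → L = 5.06·(0.310865 + 5.053803 + 1.673574) = 5.06·7.038242 = 35.613505 m
RSR: p² = 2 + d² − 2cos(α−β) + 2d(sin β − sin α) = 63.048520; p = √p² = 7.940310; φ = atan2(cos α − cos β, d − sin α + sin β) = 0.104402 rad; t = (α − φ) mod 2π = 5.703443 rad, q = (φ − β) mod 2π = 4.878488 rad → L = 5.06·(5.703443 + 7.940310 + 4.878488) = 5.06·18.522241 = 93.722540 m
LSR: p² = d² − 2 + 2cos(α−β) + 2d(sin α + sin β) = 45.649458; p = √p² = 6.756438; φ = atan2(−cos α − cos β, d + sin α + sin β) − atan2(−2, p) = 0.152446 rad; t = (φ − α) mod 2π = 0.627786 rad, q = (φ − β) mod 2π = 4.926532 rad → L = 5.06·(0.627786 + 6.756438 + 4.926532) = 5.06·12.310757 = 62.292429 m
RSL: p² = d² − 2 + 2cos(α−β) − 2d(sin α + sin β) = 31.724402; p = √p² = 5.632442; φ = atan2(cos α + cos β, d − sin α − sin β) − atan2(2, p) = -0.181444 rad; t = (α − φ) mod 2π = 5.989289 rad, q = (β − φ) mod 2π = 1.690543 rad → L = 5.06·(5.989289 + 5.632442 + 1.690543) = 5.06·13.312274 = 67.360109 m
RLR: c = (6 − d² + 2cos(α−β) + 2d(sin α − sin β))/8 = -6.881065, |c| > 1 → infeasible
LRL: c = (6 − d² + 2cos(α−β) − 2d(sin α − sin β))/8 = -2.192615, |c| > 1 → infeasible
Shortest: LSL with L = 35.613505 m ≈ 35.6135 m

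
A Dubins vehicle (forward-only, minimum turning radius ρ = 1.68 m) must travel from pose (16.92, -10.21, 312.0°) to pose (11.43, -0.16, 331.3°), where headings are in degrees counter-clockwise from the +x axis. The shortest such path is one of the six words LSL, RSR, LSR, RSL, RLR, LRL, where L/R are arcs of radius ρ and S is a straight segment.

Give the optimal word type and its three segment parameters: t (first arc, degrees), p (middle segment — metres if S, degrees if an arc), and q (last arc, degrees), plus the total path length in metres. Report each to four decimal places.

Let ψ = atan2(Δy, Δx) = atan2(10.05, -5.49) = 118.6464° be the start→goal bearing.
Normalize: d = |goal − start| / ρ = 11.451751/1.68 = 6.816518, α = (θ_start − ψ) mod 360° = 193.3536° = 3.374657 rad, β = (θ_goal − ψ) mod 360° = 212.6536° = 3.711506 rad.
Common terms: sin α = -0.230960, cos α = -0.972963, sin β = -0.539559, cos β = -0.841948, cos(α−β) = 0.943801, d² = 46.464923. Work in radians in the unit-radius frame; every candidate has L = ρ·(t + p + q).
LSL: p² = 2 + d² − 2cos(α−β) + 2d(sin α − sin β) = 50.784458; p = √p² = 7.126321; φ = atan2(cos β − cos α, d + sin α − sin β) = 0.018386 rad; t = (φ − α) mod 2π = 2.926914 rad, q = (β − φ) mod 2π = 3.693120 rad → L = 1.68·(2.926914 + 7.126321 + 3.693120) = 1.68·13.746355 = 23.093877 m
RSR: p² = 2 + d² − 2cos(α−β) + 2d(sin β − sin α) = 42.370185; p = √p² = 6.509238; φ = atan2(cos α − cos β, d − sin α + sin β) = -0.020129 rad; t = (α − φ) mod 2π = 3.394786 rad, q = (φ − β) mod 2π = 2.551551 rad → L = 1.68·(3.394786 + 6.509238 + 2.551551) = 1.68·12.455575 = 20.925366 m
LSR: p² = d² − 2 + 2cos(α−β) + 2d(sin α + sin β) = 35.848014; p = √p² = 5.987321; φ = atan2(−cos α − cos β, d + sin α + sin β) − atan2(−2, p) = 0.614011 rad; t = (φ − α) mod 2π = 3.522539 rad, q = (φ − β) mod 2π = 3.185691 rad → L = 1.68·(3.522539 + 5.987321 + 3.185691) = 1.68·12.695551 = 21.328526 m
RSL: p² = d² − 2 + 2cos(α−β) − 2d(sin α + sin β) = 56.857037; p = √p² = 7.540361; φ = atan2(cos α + cos β, d − sin α − sin β) − atan2(2, p) = -0.494069 rad; t = (α − φ) mod 2π = 3.868726 rad, q = (β − φ) mod 2π = 4.205575 rad → L = 1.68·(3.868726 + 7.540361 + 4.205575) = 1.68·15.614661 = 26.232631 m
RLR: c = (6 − d² + 2cos(α−β) + 2d(sin α − sin β))/8 = -4.296273, |c| > 1 → infeasible
LRL: c = (6 − d² + 2cos(α−β) − 2d(sin α − sin β))/8 = -5.348057, |c| > 1 → infeasible
Shortest: RSR with L = 20.925366 m ≈ 20.9254 m
Convert RSR to answer units (arcs ×180/π): t = 3.394786·180/π = 194.5069°, p = ρ·p = 1.68·6.509238 = 10.9355 m, q = 2.551551·180/π = 146.1931°, L = 20.9254 m.

RSR: t = 194.5069°, p = 10.9355 m, q = 146.1931°, L = 20.9254 m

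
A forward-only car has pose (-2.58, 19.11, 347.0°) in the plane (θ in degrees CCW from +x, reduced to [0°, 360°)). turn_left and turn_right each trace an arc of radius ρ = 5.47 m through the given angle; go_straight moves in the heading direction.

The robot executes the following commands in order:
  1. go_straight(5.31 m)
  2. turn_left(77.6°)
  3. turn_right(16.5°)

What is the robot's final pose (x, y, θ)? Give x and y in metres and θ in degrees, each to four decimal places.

set_pose: (x, y, θ) = (-2.5800, 19.1100, 347.0000°), ρ = 5.47
go_straight(5.31): x += 5.31·cos θ, y += 5.31·sin θ → (2.5939, 17.9155, 347.0000°)
turn_left(77.6°): centre at ρ to the left, rotate +77.6° → (8.7656, 20.8990, 424.6000° ≡ 64.6000°)
turn_right(16.5°): centre at ρ to the right, rotate −16.5° → (9.6355, 22.2058, 48.1000°)

(9.6355, 22.2058, 48.1000°)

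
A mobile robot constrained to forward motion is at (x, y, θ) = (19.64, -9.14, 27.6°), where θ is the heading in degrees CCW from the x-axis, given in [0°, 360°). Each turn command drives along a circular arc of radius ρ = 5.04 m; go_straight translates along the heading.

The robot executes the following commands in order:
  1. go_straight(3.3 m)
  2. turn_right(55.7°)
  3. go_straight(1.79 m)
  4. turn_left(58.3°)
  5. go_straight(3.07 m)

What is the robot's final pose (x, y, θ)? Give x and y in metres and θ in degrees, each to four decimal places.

(36.4148, -6.8405, 30.2000°)

set_pose: (x, y, θ) = (19.6400, -9.1400, 27.6000°), ρ = 5.04
go_straight(3.3): x += 3.3·cos θ, y += 3.3·sin θ → (22.5645, -7.6111, 27.6000°)
turn_right(55.7°): centre at ρ to the right, rotate −55.7° → (27.2734, -7.6317, -28.1000° ≡ 331.9000°)
go_straight(1.79): x += 1.79·cos θ, y += 1.79·sin θ → (28.8524, -8.4748, 331.9000°)
turn_left(58.3°): centre at ρ to the left, rotate +58.3° → (33.7615, -8.3848, 390.2000° ≡ 30.2000°)
go_straight(3.07): x += 3.07·cos θ, y += 3.07·sin θ → (36.4148, -6.8405, 30.2000°)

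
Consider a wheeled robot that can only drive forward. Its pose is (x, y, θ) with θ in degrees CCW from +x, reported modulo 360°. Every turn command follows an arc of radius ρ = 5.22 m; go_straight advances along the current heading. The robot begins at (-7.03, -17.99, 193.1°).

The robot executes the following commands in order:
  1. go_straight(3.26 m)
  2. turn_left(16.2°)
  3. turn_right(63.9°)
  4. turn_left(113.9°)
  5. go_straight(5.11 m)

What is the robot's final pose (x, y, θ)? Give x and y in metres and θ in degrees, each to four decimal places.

set_pose: (x, y, θ) = (-7.0300, -17.9900, 193.1000°), ρ = 5.22
go_straight(3.26): x += 3.26·cos θ, y += 3.26·sin θ → (-10.2052, -18.7289, 193.1000°)
turn_left(16.2°): centre at ρ to the left, rotate +16.2° → (-11.5766, -19.2608, 209.3000°)
turn_right(63.9°): centre at ρ to the right, rotate −63.9° → (-17.0953, -19.0054, 145.4000°)
turn_left(113.9°): centre at ρ to the left, rotate +113.9° → (-25.1887, -22.3330, 259.3000°)
go_straight(5.11): x += 5.11·cos θ, y += 5.11·sin θ → (-26.1375, -27.3541, 259.3000°)

(-26.1375, -27.3541, 259.3000°)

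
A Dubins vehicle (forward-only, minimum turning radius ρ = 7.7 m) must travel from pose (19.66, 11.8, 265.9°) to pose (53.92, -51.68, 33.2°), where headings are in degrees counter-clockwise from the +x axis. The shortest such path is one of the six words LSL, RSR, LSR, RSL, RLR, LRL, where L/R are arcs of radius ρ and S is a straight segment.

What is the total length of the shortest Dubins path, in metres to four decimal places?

77.8601 m

Let ψ = atan2(Δy, Δx) = atan2(-63.48, 34.26) = -61.6444° be the start→goal bearing.
Normalize: d = |goal − start| / ρ = 72.134998/7.7 = 9.368182, α = (θ_start − ψ) mod 360° = 327.5444° = 5.716728 rad, β = (θ_goal − ψ) mod 360° = 94.8444° = 1.655347 rad.
Common terms: sin α = -0.536646, cos α = 0.843807, sin β = 0.996428, cos β = -0.084450, cos(α−β) = -0.605988, d² = 87.762827. Work in radians in the unit-radius frame; every candidate has L = ρ·(t + p + q).
LSL: p² = 2 + d² − 2cos(α−β) + 2d(sin α − sin β) = 62.250571; p = √p² = 7.889903; φ = atan2(cos β − cos α, d + sin α − sin β) = -0.117924 rad; t = (φ − α) mod 2π = 0.448533 rad, q = (β − φ) mod 2π = 1.773271 rad → L = 7.7·(0.448533 + 7.889903 + 1.773271) = 7.7·10.111707 = 77.860146 m
RSR: p² = 2 + d² − 2cos(α−β) + 2d(sin β − sin α) = 119.699036; p = √p² = 10.940705; φ = atan2(cos α − cos β, d − sin α + sin β) = 0.084946 rad; t = (α − φ) mod 2π = 5.631781 rad, q = (φ − β) mod 2π = 4.712785 rad → L = 7.7·(5.631781 + 10.940705 + 4.712785) = 7.7·21.285272 = 163.896594 m
LSR: p² = d² − 2 + 2cos(α−β) + 2d(sin α + sin β) = 93.165483; p = √p² = 9.652227; φ = atan2(−cos α − cos β, d + sin α + sin β) − atan2(−2, p) = 0.127203 rad; t = (φ − α) mod 2π = 0.693661 rad, q = (φ − β) mod 2π = 4.755042 rad → L = 7.7·(0.693661 + 9.652227 + 4.755042) = 7.7·15.100929 = 116.277154 m
RSL: p² = d² − 2 + 2cos(α−β) − 2d(sin α + sin β) = 75.936217; p = √p² = 8.714139; φ = atan2(cos α + cos β, d − sin α − sin β) − atan2(2, p) = -0.140570 rad; t = (α − φ) mod 2π = 5.857298 rad, q = (β − φ) mod 2π = 1.795916 rad → L = 7.7·(5.857298 + 8.714139 + 1.795916) = 7.7·16.367353 = 126.028617 m
RLR: c = (6 − d² + 2cos(α−β) + 2d(sin α − sin β))/8 = -13.962379, |c| > 1 → infeasible
LRL: c = (6 − d² + 2cos(α−β) − 2d(sin α − sin β))/8 = -6.781321, |c| > 1 → infeasible
Shortest: LSL with L = 77.860146 m ≈ 77.8601 m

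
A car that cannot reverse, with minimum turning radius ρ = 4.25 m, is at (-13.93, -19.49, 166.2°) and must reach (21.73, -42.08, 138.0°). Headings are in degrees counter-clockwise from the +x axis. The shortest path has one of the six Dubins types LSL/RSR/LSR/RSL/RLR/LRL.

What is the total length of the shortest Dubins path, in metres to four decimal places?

64.7607 m

Let ψ = atan2(Δy, Δx) = atan2(-22.59, 35.66) = -32.3536° be the start→goal bearing.
Normalize: d = |goal − start| / ρ = 42.213075/4.25 = 9.932488, α = (θ_start − ψ) mod 360° = 198.5536° = 3.465413 rad, β = (θ_goal − ψ) mod 360° = 170.3536° = 2.973230 rad.
Common terms: sin α = -0.318191, cos α = -0.948027, sin β = 0.167568, cos β = -0.985861, cos(α−β) = 0.881303, d² = 98.654322. Work in radians in the unit-radius frame; every candidate has L = ρ·(t + p + q).
LSL: p² = 2 + d² − 2cos(α−β) + 2d(sin α − sin β) = 89.242127; p = √p² = 9.446805; φ = atan2(cos β − cos α, d + sin α − sin β) = -0.004005 rad; t = (φ − α) mod 2π = 2.813767 rad, q = (β − φ) mod 2π = 2.977235 rad → L = 4.25·(2.813767 + 9.446805 + 2.977235) = 4.25·15.237808 = 64.760682 m
RSR: p² = 2 + d² − 2cos(α−β) + 2d(sin β − sin α) = 108.541304; p = √p² = 10.418316; φ = atan2(cos α − cos β, d − sin α + sin β) = 0.003631 rad; t = (α − φ) mod 2π = 3.461782 rad, q = (φ − β) mod 2π = 3.313586 rad → L = 4.25·(3.461782 + 10.418316 + 3.313586) = 4.25·17.193684 = 73.073157 m
LSR: p² = d² − 2 + 2cos(α−β) + 2d(sin α + sin β) = 95.424805; p = √p² = 9.768562; φ = atan2(−cos α − cos β, d + sin α + sin β) − atan2(−2, p) = 0.397132 rad; t = (φ − α) mod 2π = 3.214904 rad, q = (φ − β) mod 2π = 3.707087 rad → L = 4.25·(3.214904 + 9.768562 + 3.707087) = 4.25·16.690552 = 70.934848 m
RSL: p² = d² − 2 + 2cos(α−β) − 2d(sin α + sin β) = 101.409054; p = √p² = 10.070206; φ = atan2(cos α + cos β, d − sin α − sin β) − atan2(2, p) = -0.385548 rad; t = (α − φ) mod 2π = 3.850961 rad, q = (β − φ) mod 2π = 3.358779 rad → L = 4.25·(3.850961 + 10.070206 + 3.358779) = 4.25·17.279946 = 73.439771 m
RLR: c = (6 − d² + 2cos(α−β) + 2d(sin α − sin β))/8 = -12.567663, |c| > 1 → infeasible
LRL: c = (6 − d² + 2cos(α−β) − 2d(sin α − sin β))/8 = -10.155266, |c| > 1 → infeasible
Shortest: LSL with L = 64.760682 m ≈ 64.7607 m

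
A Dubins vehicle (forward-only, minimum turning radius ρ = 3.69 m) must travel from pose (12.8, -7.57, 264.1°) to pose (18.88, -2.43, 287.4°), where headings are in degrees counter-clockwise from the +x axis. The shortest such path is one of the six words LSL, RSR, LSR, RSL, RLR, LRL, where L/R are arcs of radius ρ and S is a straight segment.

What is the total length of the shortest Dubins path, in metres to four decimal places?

Let ψ = atan2(Δy, Δx) = atan2(5.14, 6.08) = 40.2110° be the start→goal bearing.
Normalize: d = |goal − start| / ρ = 7.961533/3.69 = 2.157597, α = (θ_start − ψ) mod 360° = 223.8890° = 3.907600 rad, β = (θ_goal − ψ) mod 360° = 247.1890° = 4.314262 rad.
Common terms: sin α = -0.693263, cos α = -0.720684, sin β = -0.921789, cos β = -0.387693, cos(α−β) = 0.918446, d² = 4.655224. Work in radians in the unit-radius frame; every candidate has L = ρ·(t + p + q).
LSL: p² = 2 + d² − 2cos(α−β) + 2d(sin α − sin β) = 5.804462; p = √p² = 2.409245; φ = atan2(cos β − cos α, d + sin α − sin β) = 0.138658 rad; t = (φ − α) mod 2π = 2.514243 rad, q = (β − φ) mod 2π = 4.175604 rad → L = 3.69·(2.514243 + 2.409245 + 4.175604) = 3.69·9.099092 = 33.575650 m
RSR: p² = 2 + d² − 2cos(α−β) + 2d(sin β − sin α) = 3.832201; p = √p² = 1.957601; φ = atan2(cos α − cos β, d − sin α + sin β) = -0.170933 rad; t = (α − φ) mod 2π = 4.078533 rad, q = (φ − β) mod 2π = 1.797990 rad → L = 3.69·(4.078533 + 1.957601 + 1.797990) = 3.69·7.834124 = 28.907919 m
LSR: p² = d² − 2 + 2cos(α−β) + 2d(sin α + sin β) = -2.477146 < 0 → infeasible
RSL: p² = d² − 2 + 2cos(α−β) − 2d(sin α + sin β) = 11.461380; p = √p² = 3.385466; φ = atan2(cos α + cos β, d − sin α − sin β) − atan2(2, p) = -0.819351 rad; t = (α − φ) mod 2π = 4.726951 rad, q = (β − φ) mod 2π = 5.133612 rad → L = 3.69·(4.726951 + 3.385466 + 5.133612) = 3.69·13.246029 = 48.877847 m
RLR: c = (6 − d² + 2cos(α−β) + 2d(sin α − sin β))/8 = 0.520975; p = 2π − arccos c = 5.260382 rad; φ = atan2(cos α − cos β, d − sin α + sin β) = -0.170933 rad; t = (α − φ + p/2) mod 2π = 0.425539 rad, q = (α − β − t + p) mod 2π = 4.428181 rad → L = 3.69·(0.425539 + 5.260382 + 4.428181) = 3.69·10.114102 = 37.321035 m
LRL: c = (6 − d² + 2cos(α−β) − 2d(sin α − sin β))/8 = 0.274442; p = 2π − arccos c = 4.990399 rad; φ = atan2(cos β − cos α, d + sin α − sin β) = 0.138658 rad; t = (φ − α + p/2) mod 2π = 5.009442 rad, q = (β − α − t + p) mod 2π = 0.387618 rad → L = 3.69·(5.009442 + 4.990399 + 0.387618) = 3.69·10.387459 = 38.329723 m
Shortest: RSR with L = 28.907919 m ≈ 28.9079 m

28.9079 m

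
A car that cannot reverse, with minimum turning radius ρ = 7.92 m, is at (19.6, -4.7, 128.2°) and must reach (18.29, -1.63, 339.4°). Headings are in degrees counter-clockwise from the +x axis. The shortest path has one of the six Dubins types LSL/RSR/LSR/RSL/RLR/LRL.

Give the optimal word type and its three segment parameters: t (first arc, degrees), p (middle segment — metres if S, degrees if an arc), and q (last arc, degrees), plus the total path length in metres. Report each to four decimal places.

Let ψ = atan2(Δy, Δx) = atan2(3.07, -1.31) = 113.1084° be the start→goal bearing.
Normalize: d = |goal − start| / ρ = 3.337814/7.92 = 0.421441, α = (θ_start − ψ) mod 360° = 15.0916° = 0.263398 rad, β = (θ_goal − ψ) mod 360° = 226.2916° = 3.949533 rad.
Common terms: sin α = 0.260362, cos α = 0.965511, sin β = -0.722865, cos β = -0.690989, cos(α−β) = -0.855364, d² = 0.177613. Work in radians in the unit-radius frame; every candidate has L = ρ·(t + p + q).
LSL: p² = 2 + d² − 2cos(α−β) + 2d(sin α − sin β) = 4.717086; p = √p² = 2.171885; φ = atan2(cos β − cos α, d + sin α − sin β) = -0.867480 rad; t = (φ − α) mod 2π = 5.152308 rad, q = (β − φ) mod 2π = 4.817012 rad → L = 7.92·(5.152308 + 2.171885 + 4.817012) = 7.92·12.141206 = 96.158353 m
RSR: p² = 2 + d² − 2cos(α−β) + 2d(sin β − sin α) = 3.059596; p = √p² = 1.749170; φ = atan2(cos α − cos β, d − sin α + sin β) = 1.897765 rad; t = (α − φ) mod 2π = 4.648818 rad, q = (φ − β) mod 2π = 4.231417 rad → L = 7.92·(4.648818 + 1.749170 + 4.231417) = 7.92·10.629405 = 84.184890 m
LSR: p² = d² − 2 + 2cos(α−β) + 2d(sin α + sin β) = -3.922952 < 0 → infeasible
RSL: p² = d² − 2 + 2cos(α−β) − 2d(sin α + sin β) = -3.143280 < 0 → infeasible
RLR: c = (6 − d² + 2cos(α−β) + 2d(sin α − sin β))/8 = 0.617551; p = 2π − arccos c = 5.378014 rad; φ = atan2(cos α − cos β, d − sin α + sin β) = 1.897765 rad; t = (α − φ + p/2) mod 2π = 1.054640 rad, q = (α − β − t + p) mod 2π = 0.637238 rad → L = 7.92·(1.054640 + 5.378014 + 0.637238) = 7.92·7.069892 = 55.993543 m
LRL: c = (6 − d² + 2cos(α−β) − 2d(sin α − sin β))/8 = 0.410364; p = 2π − arccos c = 5.135242 rad; φ = atan2(cos β − cos α, d + sin α − sin β) = -0.867480 rad; t = (φ − α + p/2) mod 2π = 1.436744 rad, q = (β − α − t + p) mod 2π = 1.101448 rad → L = 7.92·(1.436744 + 5.135242 + 1.101448) = 7.92·7.673435 = 60.773604 m
Shortest: RLR with L = 55.993543 m ≈ 55.9935 m
Convert RLR to answer units (arcs ×180/π): t = 1.054640·180/π = 60.4264°, p = 5.378014·180/π = 308.1375°, q = 0.637238·180/π = 36.5111°, L = 55.9935 m.

RLR: t = 60.4264°, p = 308.1375°, q = 36.5111°, L = 55.9935 m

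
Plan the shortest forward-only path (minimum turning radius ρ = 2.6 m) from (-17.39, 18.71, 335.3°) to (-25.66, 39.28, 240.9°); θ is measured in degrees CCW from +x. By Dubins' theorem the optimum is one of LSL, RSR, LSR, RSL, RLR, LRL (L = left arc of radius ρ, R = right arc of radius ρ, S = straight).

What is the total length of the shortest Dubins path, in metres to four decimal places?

30.4175 m

Let ψ = atan2(Δy, Δx) = atan2(20.57, -8.27) = 111.9022° be the start→goal bearing.
Normalize: d = |goal − start| / ρ = 22.170201/2.6 = 8.527000, α = (θ_start − ψ) mod 360° = 223.3978° = 3.899027 rad, β = (θ_goal − ψ) mod 360° = 128.9978° = 2.251437 rad.
Common terms: sin α = -0.687060, cos α = -0.726601, sin β = 0.777170, cos β = -0.629291, cos(α−β) = -0.076719, d² = 72.709734. Work in radians in the unit-radius frame; every candidate has L = ρ·(t + p + q).
LSL: p² = 2 + d² − 2cos(α−β) + 2d(sin α − sin β) = 49.892197; p = √p² = 7.063441; φ = atan2(cos β − cos α, d + sin α − sin β) = 0.013777 rad; t = (φ − α) mod 2π = 2.397935 rad, q = (β − φ) mod 2π = 2.237659 rad → L = 2.6·(2.397935 + 7.063441 + 2.237659) = 2.6·11.699035 = 30.417492 m
RSR: p² = 2 + d² − 2cos(α−β) + 2d(sin β − sin α) = 99.834147; p = √p² = 9.991704; φ = atan2(cos α − cos β, d − sin α + sin β) = -0.009739 rad; t = (α − φ) mod 2π = 3.908767 rad, q = (φ − β) mod 2π = 4.022010 rad → L = 2.6·(3.908767 + 9.991704 + 4.022010) = 2.6·17.922480 = 46.598448 m
LSR: p² = d² − 2 + 2cos(α−β) + 2d(sin α + sin β) = 72.093036; p = √p² = 8.490762; φ = atan2(−cos α − cos β, d + sin α + sin β) − atan2(−2, p) = 0.387402 rad; t = (φ − α) mod 2π = 2.771560 rad, q = (φ − β) mod 2π = 4.419151 rad → L = 2.6·(2.771560 + 8.490762 + 4.419151) = 2.6·15.681473 = 40.771831 m
RSL: p² = d² − 2 + 2cos(α−β) − 2d(sin α + sin β) = 69.019555; p = √p² = 8.307801; φ = atan2(cos α + cos β, d − sin α − sin β) − atan2(2, p) = -0.395590 rad; t = (α − φ) mod 2π = 4.294617 rad, q = (β − φ) mod 2π = 2.647026 rad → L = 2.6·(4.294617 + 8.307801 + 2.647026) = 2.6·15.249444 = 39.648554 m
RLR: c = (6 − d² + 2cos(α−β) + 2d(sin α − sin β))/8 = -11.479268, |c| > 1 → infeasible
LRL: c = (6 − d² + 2cos(α−β) − 2d(sin α − sin β))/8 = -5.236525, |c| > 1 → infeasible
Shortest: LSL with L = 30.417492 m ≈ 30.4175 m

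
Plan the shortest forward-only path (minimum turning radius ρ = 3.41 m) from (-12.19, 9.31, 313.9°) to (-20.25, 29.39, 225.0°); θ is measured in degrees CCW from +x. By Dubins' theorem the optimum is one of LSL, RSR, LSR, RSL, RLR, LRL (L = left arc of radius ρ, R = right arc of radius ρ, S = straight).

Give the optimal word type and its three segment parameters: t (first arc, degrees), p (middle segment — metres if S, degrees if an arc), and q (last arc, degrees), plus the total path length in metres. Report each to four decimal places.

LSL: t = 164.0078°, p = 17.3184 m, q = 107.0922°, L = 33.4531 m

Let ψ = atan2(Δy, Δx) = atan2(20.08, -8.06) = 111.8703° be the start→goal bearing.
Normalize: d = |goal − start| / ρ = 21.637236/3.41 = 6.345231, α = (θ_start − ψ) mod 360° = 202.0297° = 3.526084 rad, β = (θ_goal − ψ) mod 360° = 113.1297° = 1.974487 rad.
Common terms: sin α = -0.375088, cos α = -0.926989, sin β = 0.919618, cos β = -0.392815, cos(α−β) = 0.019197, d² = 40.261952. Work in radians in the unit-radius frame; every candidate has L = ρ·(t + p + q).
LSL: p² = 2 + d² − 2cos(α−β) + 2d(sin α − sin β) = 25.793145; p = √p² = 5.078695; φ = atan2(cos β − cos α, d + sin α − sin β) = 0.105374 rad; t = (φ − α) mod 2π = 2.862475 rad, q = (β − φ) mod 2π = 1.869112 rad → L = 3.41·(2.862475 + 5.078695 + 1.869112) = 3.41·9.810283 = 33.453064 m
RSR: p² = 2 + d² − 2cos(α−β) + 2d(sin β − sin α) = 58.653968; p = √p² = 7.658588; φ = atan2(cos α − cos β, d − sin α + sin β) = -0.069805 rad; t = (α − φ) mod 2π = 3.595889 rad, q = (φ − β) mod 2π = 4.238894 rad → L = 3.41·(3.595889 + 7.658588 + 4.238894) = 3.41·15.493371 = 52.832395 m
LSR: p² = d² − 2 + 2cos(α−β) + 2d(sin α + sin β) = 45.210680; p = √p² = 6.723889; φ = atan2(−cos α − cos β, d + sin α + sin β) − atan2(−2, p) = 0.478380 rad; t = (φ − α) mod 2π = 3.235481 rad, q = (φ − β) mod 2π = 4.787079 rad → L = 3.41·(3.235481 + 6.723889 + 4.787079) = 3.41·14.746449 = 50.285391 m
RSL: p² = d² − 2 + 2cos(α−β) − 2d(sin α + sin β) = 31.390013; p = √p² = 5.602679; φ = atan2(cos α + cos β, d − sin α − sin β) − atan2(2, p) = -0.566589 rad; t = (α − φ) mod 2π = 4.092673 rad, q = (β − φ) mod 2π = 2.541075 rad → L = 3.41·(4.092673 + 5.602679 + 2.541075) = 3.41·12.236428 = 41.726219 m
RLR: c = (6 − d² + 2cos(α−β) + 2d(sin α − sin β))/8 = -6.331746, |c| > 1 → infeasible
LRL: c = (6 − d² + 2cos(α−β) − 2d(sin α − sin β))/8 = -2.224143, |c| > 1 → infeasible
Shortest: LSL with L = 33.453064 m ≈ 33.4531 m
Convert LSL to answer units (arcs ×180/π): t = 2.862475·180/π = 164.0078°, p = ρ·p = 3.41·5.078695 = 17.3184 m, q = 1.869112·180/π = 107.0922°, L = 33.4531 m.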